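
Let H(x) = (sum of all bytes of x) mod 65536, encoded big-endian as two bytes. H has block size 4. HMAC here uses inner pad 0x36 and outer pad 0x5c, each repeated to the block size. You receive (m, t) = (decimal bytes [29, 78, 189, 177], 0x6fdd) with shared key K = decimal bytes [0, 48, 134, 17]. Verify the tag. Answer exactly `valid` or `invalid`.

invalid

Key decimal bytes [0, 48, 134, 17] = 00 30 86 11 is exactly B = 4 bytes: K' = 00 30 86 11.
K' ⊕ ipad = 36 06 b0 27; K' ⊕ opad = 5c 6c da 4d.
Inner hash: sum = 54+6+176+39+29+78+189+177 = 748 → 02 ec.
Outer hash (recomputed tag): sum = 92+108+218+77+2+236 = 733 → 02 dd.
Recomputed tag = 02dd; claimed = 6fdd → mismatch.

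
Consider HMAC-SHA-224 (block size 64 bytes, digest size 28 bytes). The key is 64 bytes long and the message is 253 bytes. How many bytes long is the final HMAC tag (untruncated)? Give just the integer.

28

The tag is one SHA-224 digest: 28 bytes.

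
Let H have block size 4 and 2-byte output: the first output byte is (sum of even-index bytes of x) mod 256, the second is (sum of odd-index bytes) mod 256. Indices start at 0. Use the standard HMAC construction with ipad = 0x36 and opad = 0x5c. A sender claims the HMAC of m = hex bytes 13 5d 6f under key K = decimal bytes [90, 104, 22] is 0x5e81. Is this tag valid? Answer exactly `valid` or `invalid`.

Key decimal bytes [90, 104, 22] = 5a 68 16 is 3 bytes ≤ B = 4; zero-pad to 4 bytes: K' = 5a 68 16 00.
K' ⊕ ipad = 6c 5e 20 36; K' ⊕ opad = 06 34 4a 5c.
Inner hash: even-index sum = 270 mod 256 = 14; odd-index sum = 241 mod 256 = 241 → 0e f1.
Outer hash (recomputed tag): even-index sum = 94 mod 256 = 94; odd-index sum = 385 mod 256 = 129 → 5e 81.
Recomputed tag = 5e81; claimed = 5e81 → match.

valid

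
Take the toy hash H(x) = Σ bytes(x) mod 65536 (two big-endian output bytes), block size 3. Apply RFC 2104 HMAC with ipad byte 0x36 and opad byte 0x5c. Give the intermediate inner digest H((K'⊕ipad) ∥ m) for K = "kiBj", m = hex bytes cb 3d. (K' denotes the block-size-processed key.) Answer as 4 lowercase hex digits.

022b

Key "kiBj" = 6b 69 42 6a is 4 bytes > B = 3, so hash it first: H(key) = 01 80, then zero-pad to 3 bytes: K' = 01 80 00.
K' ⊕ ipad = 37 b6 36.
Inner input = 37 b6 36 ∥ cb 3d.
Inner hash: sum = 55+182+54+203+61 = 555 → 02 2b.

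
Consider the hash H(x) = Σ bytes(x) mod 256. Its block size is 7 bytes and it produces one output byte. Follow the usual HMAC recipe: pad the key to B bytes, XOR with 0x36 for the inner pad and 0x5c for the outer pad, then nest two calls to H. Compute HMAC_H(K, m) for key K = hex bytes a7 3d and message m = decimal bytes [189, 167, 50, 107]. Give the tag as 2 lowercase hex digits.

Key hex bytes a7 3d is 2 bytes ≤ B = 7; zero-pad to 7 bytes: K' = a7 3d 00 00 00 00 00.
K' ⊕ ipad = 91 0b 36 36 36 36 36.  K' ⊕ opad = fb 61 5c 5c 5c 5c 5c.
Inner input = (K'⊕ipad) ∥ m = 91 0b 36 36 36 36 36 ∥ bd a7 32 6b.
Inner hash: sum = 145+11+54+54+54+54+54+189+167+50+107 = 939; mod 256 = 171 → ab.
Outer input = (K'⊕opad) ∥ inner = fb 61 5c 5c 5c 5c 5c ∥ ab.
Outer hash (tag): sum = 251+97+92+92+92+92+92+171 = 979; mod 256 = 211 → d3.

d3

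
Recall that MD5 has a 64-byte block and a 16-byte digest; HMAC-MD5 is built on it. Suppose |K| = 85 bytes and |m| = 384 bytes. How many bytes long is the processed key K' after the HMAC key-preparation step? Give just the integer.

64

Key is 85 > 64 bytes, so it is hashed to 16 bytes then zero-padded to 64: |K'| = 64.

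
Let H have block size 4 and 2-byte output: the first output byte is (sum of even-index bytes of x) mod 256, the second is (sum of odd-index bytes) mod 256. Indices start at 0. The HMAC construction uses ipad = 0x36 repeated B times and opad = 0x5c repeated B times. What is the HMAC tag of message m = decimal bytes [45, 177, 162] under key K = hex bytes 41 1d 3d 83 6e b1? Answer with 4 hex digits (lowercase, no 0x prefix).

Key hex bytes 41 1d 3d 83 6e b1 is 6 bytes > B = 4, so hash it first: H(key) = ec 51, then zero-pad to 4 bytes: K' = ec 51 00 00.
K' ⊕ ipad = da 67 36 36.  K' ⊕ opad = b0 0d 5c 5c.
Inner input = (K'⊕ipad) ∥ m = da 67 36 36 ∥ 2d b1 a2.
Inner hash: even-index sum = 479 mod 256 = 223; odd-index sum = 334 mod 256 = 78 → df 4e.
Outer input = (K'⊕opad) ∥ inner = b0 0d 5c 5c ∥ df 4e.
Outer hash (tag): even-index sum = 491 mod 256 = 235; odd-index sum = 183 mod 256 = 183 → eb b7.

ebb7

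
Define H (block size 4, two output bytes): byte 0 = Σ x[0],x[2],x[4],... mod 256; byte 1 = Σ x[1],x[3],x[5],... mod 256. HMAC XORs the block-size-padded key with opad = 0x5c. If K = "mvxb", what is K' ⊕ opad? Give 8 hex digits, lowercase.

Key "mvxb" = 6d 76 78 62 is exactly B = 4 bytes: K' = 6d 76 78 62.
XOR each byte with 0x5c: 6d⊕5c=31, 76⊕5c=2a, 78⊕5c=24, 62⊕5c=3e.

312a243e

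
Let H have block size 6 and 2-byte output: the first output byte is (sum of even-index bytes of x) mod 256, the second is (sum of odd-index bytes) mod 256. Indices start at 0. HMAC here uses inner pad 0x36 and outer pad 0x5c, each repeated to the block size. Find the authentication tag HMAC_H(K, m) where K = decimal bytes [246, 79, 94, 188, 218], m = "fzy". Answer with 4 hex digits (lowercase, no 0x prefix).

Key decimal bytes [246, 79, 94, 188, 218] = f6 4f 5e bc da is 5 bytes ≤ B = 6; zero-pad to 6 bytes: K' = f6 4f 5e bc da 00.
K' ⊕ ipad = c0 79 68 8a ec 36.  K' ⊕ opad = aa 13 02 e0 86 5c.
Inner input = (K'⊕ipad) ∥ m = c0 79 68 8a ec 36 ∥ 66 7a 79.
Inner hash: even-index sum = 755 mod 256 = 243; odd-index sum = 435 mod 256 = 179 → f3 b3.
Outer input = (K'⊕opad) ∥ inner = aa 13 02 e0 86 5c ∥ f3 b3.
Outer hash (tag): even-index sum = 549 mod 256 = 37; odd-index sum = 514 mod 256 = 2 → 25 02.

2502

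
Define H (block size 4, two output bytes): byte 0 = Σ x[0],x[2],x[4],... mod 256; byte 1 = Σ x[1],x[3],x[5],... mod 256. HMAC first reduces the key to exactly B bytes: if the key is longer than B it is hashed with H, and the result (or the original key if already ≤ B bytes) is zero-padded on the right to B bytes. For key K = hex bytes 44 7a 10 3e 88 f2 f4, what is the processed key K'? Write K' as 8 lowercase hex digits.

d0aa0000

|K| = 7 > B = 4, so first hash the key.
H(K): even-index sum = 464 mod 256 = 208; odd-index sum = 426 mod 256 = 170 → d0 aa.
Zero-pad H(K) = d0 aa to 4 bytes: K' = d0 aa 00 00.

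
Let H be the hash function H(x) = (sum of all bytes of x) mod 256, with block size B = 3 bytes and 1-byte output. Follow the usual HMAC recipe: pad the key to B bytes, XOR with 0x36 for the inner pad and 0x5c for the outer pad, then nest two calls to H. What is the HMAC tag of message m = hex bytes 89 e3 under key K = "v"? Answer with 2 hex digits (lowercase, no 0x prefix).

fa

Key "v" = 76 is 1 byte ≤ B = 3; zero-pad to 3 bytes: K' = 76 00 00.
K' ⊕ ipad = 40 36 36.  K' ⊕ opad = 2a 5c 5c.
Inner input = (K'⊕ipad) ∥ m = 40 36 36 ∥ 89 e3.
Inner hash: sum = 64+54+54+137+227 = 536; mod 256 = 24 → 18.
Outer input = (K'⊕opad) ∥ inner = 2a 5c 5c ∥ 18.
Outer hash (tag): sum = 42+92+92+24 = 250 → fa.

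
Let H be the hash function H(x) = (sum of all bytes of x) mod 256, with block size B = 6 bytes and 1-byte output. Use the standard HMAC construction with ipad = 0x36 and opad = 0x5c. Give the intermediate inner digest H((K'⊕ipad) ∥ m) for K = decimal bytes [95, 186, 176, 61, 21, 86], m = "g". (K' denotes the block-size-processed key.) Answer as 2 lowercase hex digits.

70

Key decimal bytes [95, 186, 176, 61, 21, 86] = 5f ba b0 3d 15 56 is exactly B = 6 bytes: K' = 5f ba b0 3d 15 56.
K' ⊕ ipad = 69 8c 86 0b 23 60.
Inner input = 69 8c 86 0b 23 60 ∥ 67.
Inner hash: sum = 105+140+134+11+35+96+103 = 624; mod 256 = 112 → 70.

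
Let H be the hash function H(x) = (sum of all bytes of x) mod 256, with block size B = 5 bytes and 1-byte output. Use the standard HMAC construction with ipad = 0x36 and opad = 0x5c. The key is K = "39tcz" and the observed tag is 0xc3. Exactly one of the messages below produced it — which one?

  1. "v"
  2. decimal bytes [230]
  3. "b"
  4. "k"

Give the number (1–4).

Key "39tcz" = 33 39 74 63 7a is exactly B = 5 bytes: K' = 33 39 74 63 7a.
K' ⊕ ipad = 05 0f 42 55 4c; K' ⊕ opad = 6f 65 28 3f 26.
m1: inner = H(05 0f 42 55 4c 76) = 6d; tag = H(6f 65 28 3f 26 6d) = ce
m2: inner = H(05 0f 42 55 4c e6) = dd; tag = H(6f 65 28 3f 26 dd) = 3e
m3: inner = H(05 0f 42 55 4c 62) = 59; tag = H(6f 65 28 3f 26 59) = ba
m4: inner = H(05 0f 42 55 4c 6b) = 62; tag = H(6f 65 28 3f 26 62) = c3 ← matches

4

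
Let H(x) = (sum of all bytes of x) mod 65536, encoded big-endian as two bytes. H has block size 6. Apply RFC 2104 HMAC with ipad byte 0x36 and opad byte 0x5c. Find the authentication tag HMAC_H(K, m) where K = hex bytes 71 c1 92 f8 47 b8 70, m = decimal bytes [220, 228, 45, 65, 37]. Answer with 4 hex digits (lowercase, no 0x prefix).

Key hex bytes 71 c1 92 f8 47 b8 70 is 7 bytes > B = 6, so hash it first: H(key) = 04 2b, then zero-pad to 6 bytes: K' = 04 2b 00 00 00 00.
K' ⊕ ipad = 32 1d 36 36 36 36.  K' ⊕ opad = 58 77 5c 5c 5c 5c.
Inner input = (K'⊕ipad) ∥ m = 32 1d 36 36 36 36 ∥ dc e4 2d 41 25.
Inner hash: sum = 50+29+54+54+54+54+220+228+45+65+37 = 890 → 03 7a.
Outer input = (K'⊕opad) ∥ inner = 58 77 5c 5c 5c 5c ∥ 03 7a.
Outer hash (tag): sum = 88+119+92+92+92+92+3+122 = 700 → 02 bc.

02bc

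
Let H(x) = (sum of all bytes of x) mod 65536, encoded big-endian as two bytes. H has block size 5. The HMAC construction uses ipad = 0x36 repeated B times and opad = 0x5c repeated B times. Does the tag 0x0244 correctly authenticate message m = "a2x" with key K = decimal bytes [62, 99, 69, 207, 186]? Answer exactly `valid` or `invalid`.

Key decimal bytes [62, 99, 69, 207, 186] = 3e 63 45 cf ba is exactly B = 5 bytes: K' = 3e 63 45 cf ba.
K' ⊕ ipad = 08 55 73 f9 8c; K' ⊕ opad = 62 3f 19 93 e6.
Inner hash: sum = 8+85+115+249+140+97+50+120 = 864 → 03 60.
Outer hash (recomputed tag): sum = 98+63+25+147+230+3+96 = 662 → 02 96.
Recomputed tag = 0296; claimed = 0244 → mismatch.

invalid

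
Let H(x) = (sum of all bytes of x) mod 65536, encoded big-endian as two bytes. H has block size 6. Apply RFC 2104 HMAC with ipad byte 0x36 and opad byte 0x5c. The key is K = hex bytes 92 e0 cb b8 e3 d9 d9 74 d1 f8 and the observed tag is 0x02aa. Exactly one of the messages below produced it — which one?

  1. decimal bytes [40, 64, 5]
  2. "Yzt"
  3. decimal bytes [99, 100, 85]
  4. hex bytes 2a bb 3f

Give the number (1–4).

2

Key hex bytes 92 e0 cb b8 e3 d9 d9 74 d1 f8 is 10 bytes > B = 6, so hash it first: H(key) = 07 c7, then zero-pad to 6 bytes: K' = 07 c7 00 00 00 00.
K' ⊕ ipad = 31 f1 36 36 36 36; K' ⊕ opad = 5b 9b 5c 5c 5c 5c.
m1: inner = H(31 f1 36 36 36 36 28 40 05) = 02 67; tag = H(5b 9b 5c 5c 5c 5c 02 67) = 02cf
m2: inner = H(31 f1 36 36 36 36 59 7a 74) = 03 41; tag = H(5b 9b 5c 5c 5c 5c 03 41) = 02aa ← matches
m3: inner = H(31 f1 36 36 36 36 63 64 55) = 03 16; tag = H(5b 9b 5c 5c 5c 5c 03 16) = 027f
m4: inner = H(31 f1 36 36 36 36 2a bb 3f) = 03 1e; tag = H(5b 9b 5c 5c 5c 5c 03 1e) = 0287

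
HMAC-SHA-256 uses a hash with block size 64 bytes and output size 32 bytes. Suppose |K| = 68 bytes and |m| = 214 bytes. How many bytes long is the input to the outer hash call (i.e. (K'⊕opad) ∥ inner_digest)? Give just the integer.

Key is 68 > 64 bytes, so it is hashed to 32 bytes then zero-padded to 64: |K'| = 64.
Outer input = (K'⊕opad) ∥ H(inner) → 64 + 32 = 96 bytes.

96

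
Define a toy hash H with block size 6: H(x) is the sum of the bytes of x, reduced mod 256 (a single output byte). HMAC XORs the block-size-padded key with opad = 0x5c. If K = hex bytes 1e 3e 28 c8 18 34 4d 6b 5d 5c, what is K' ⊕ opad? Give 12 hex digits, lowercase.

555c5c5c5c5c

Key hex bytes 1e 3e 28 c8 18 34 4d 6b 5d 5c is 10 bytes > B = 6, so hash it first: H(key) = 09, then zero-pad to 6 bytes: K' = 09 00 00 00 00 00.
XOR each byte with 0x5c: 09⊕5c=55, 00⊕5c=5c, 00⊕5c=5c, 00⊕5c=5c, 00⊕5c=5c, 00⊕5c=5c.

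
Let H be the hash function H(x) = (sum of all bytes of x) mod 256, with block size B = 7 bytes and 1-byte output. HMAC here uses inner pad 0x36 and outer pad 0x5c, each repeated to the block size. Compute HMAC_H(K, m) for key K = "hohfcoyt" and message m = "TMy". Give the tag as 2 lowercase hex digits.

10

Key "hohfcoyt" = 68 6f 68 66 63 6f 79 74 is 8 bytes > B = 7, so hash it first: H(key) = 64, then zero-pad to 7 bytes: K' = 64 00 00 00 00 00 00.
K' ⊕ ipad = 52 36 36 36 36 36 36.  K' ⊕ opad = 38 5c 5c 5c 5c 5c 5c.
Inner input = (K'⊕ipad) ∥ m = 52 36 36 36 36 36 36 ∥ 54 4d 79.
Inner hash: sum = 82+54+54+54+54+54+54+84+77+121 = 688; mod 256 = 176 → b0.
Outer input = (K'⊕opad) ∥ inner = 38 5c 5c 5c 5c 5c 5c ∥ b0.
Outer hash (tag): sum = 56+92+92+92+92+92+92+176 = 784; mod 256 = 16 → 10.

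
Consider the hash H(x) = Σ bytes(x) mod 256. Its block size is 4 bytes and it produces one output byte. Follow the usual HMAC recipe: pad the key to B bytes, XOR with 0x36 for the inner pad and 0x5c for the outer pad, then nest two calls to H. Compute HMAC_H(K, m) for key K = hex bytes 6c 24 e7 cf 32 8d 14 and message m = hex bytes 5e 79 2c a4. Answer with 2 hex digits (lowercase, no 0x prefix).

d1

Key hex bytes 6c 24 e7 cf 32 8d 14 is 7 bytes > B = 4, so hash it first: H(key) = 19, then zero-pad to 4 bytes: K' = 19 00 00 00.
K' ⊕ ipad = 2f 36 36 36.  K' ⊕ opad = 45 5c 5c 5c.
Inner input = (K'⊕ipad) ∥ m = 2f 36 36 36 ∥ 5e 79 2c a4.
Inner hash: sum = 47+54+54+54+94+121+44+164 = 632; mod 256 = 120 → 78.
Outer input = (K'⊕opad) ∥ inner = 45 5c 5c 5c ∥ 78.
Outer hash (tag): sum = 69+92+92+92+120 = 465; mod 256 = 209 → d1.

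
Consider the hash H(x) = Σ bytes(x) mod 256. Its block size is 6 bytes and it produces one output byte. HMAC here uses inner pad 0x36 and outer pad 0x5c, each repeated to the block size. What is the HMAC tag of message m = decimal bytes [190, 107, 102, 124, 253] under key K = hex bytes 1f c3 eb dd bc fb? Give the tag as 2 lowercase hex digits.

e6

Key hex bytes 1f c3 eb dd bc fb is exactly B = 6 bytes: K' = 1f c3 eb dd bc fb.
K' ⊕ ipad = 29 f5 dd eb 8a cd.  K' ⊕ opad = 43 9f b7 81 e0 a7.
Inner input = (K'⊕ipad) ∥ m = 29 f5 dd eb 8a cd ∥ be 6b 66 7c fd.
Inner hash: sum = 41+245+221+235+138+205+190+107+102+124+253 = 1861; mod 256 = 69 → 45.
Outer input = (K'⊕opad) ∥ inner = 43 9f b7 81 e0 a7 ∥ 45.
Outer hash (tag): sum = 67+159+183+129+224+167+69 = 998; mod 256 = 230 → e6.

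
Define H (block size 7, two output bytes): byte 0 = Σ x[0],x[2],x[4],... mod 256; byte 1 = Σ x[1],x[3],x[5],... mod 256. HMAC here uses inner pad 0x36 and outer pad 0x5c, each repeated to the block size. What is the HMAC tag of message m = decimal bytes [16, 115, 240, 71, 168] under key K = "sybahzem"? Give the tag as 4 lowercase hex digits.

1d45

Key "sybahzem" = 73 79 62 61 68 7a 65 6d is 8 bytes > B = 7, so hash it first: H(key) = a2 c1, then zero-pad to 7 bytes: K' = a2 c1 00 00 00 00 00.
K' ⊕ ipad = 94 f7 36 36 36 36 36.  K' ⊕ opad = fe 9d 5c 5c 5c 5c 5c.
Inner input = (K'⊕ipad) ∥ m = 94 f7 36 36 36 36 36 ∥ 10 73 f0 47 a8.
Inner hash: even-index sum = 496 mod 256 = 240; odd-index sum = 779 mod 256 = 11 → f0 0b.
Outer input = (K'⊕opad) ∥ inner = fe 9d 5c 5c 5c 5c 5c ∥ f0 0b.
Outer hash (tag): even-index sum = 541 mod 256 = 29; odd-index sum = 581 mod 256 = 69 → 1d 45.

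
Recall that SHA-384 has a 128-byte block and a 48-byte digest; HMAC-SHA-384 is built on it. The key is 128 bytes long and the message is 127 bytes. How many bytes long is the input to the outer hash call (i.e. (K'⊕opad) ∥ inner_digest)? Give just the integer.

176

Key is 128 ≤ 128 bytes, zero-padded: |K'| = 128.
Outer input = (K'⊕opad) ∥ H(inner) → 128 + 48 = 176 bytes.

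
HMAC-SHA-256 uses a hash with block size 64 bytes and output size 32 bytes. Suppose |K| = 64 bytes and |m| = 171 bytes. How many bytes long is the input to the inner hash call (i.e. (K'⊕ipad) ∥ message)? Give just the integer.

Key is 64 ≤ 64 bytes, zero-padded: |K'| = 64.
Inner input = (K'⊕ipad) ∥ m → 64 + 171 = 235 bytes.

235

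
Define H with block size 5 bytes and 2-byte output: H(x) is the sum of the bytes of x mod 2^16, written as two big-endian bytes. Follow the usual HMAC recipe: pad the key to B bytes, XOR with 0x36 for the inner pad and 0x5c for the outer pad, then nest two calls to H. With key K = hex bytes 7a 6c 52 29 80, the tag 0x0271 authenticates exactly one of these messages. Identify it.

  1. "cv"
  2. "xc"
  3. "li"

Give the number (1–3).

2

Key hex bytes 7a 6c 52 29 80 is exactly B = 5 bytes: K' = 7a 6c 52 29 80.
K' ⊕ ipad = 4c 5a 64 1f b6; K' ⊕ opad = 26 30 0e 75 dc.
m1: inner = H(4c 5a 64 1f b6 63 76) = 02 b8; tag = H(26 30 0e 75 dc 02 b8) = 026f
m2: inner = H(4c 5a 64 1f b6 78 63) = 02 ba; tag = H(26 30 0e 75 dc 02 ba) = 0271 ← matches
m3: inner = H(4c 5a 64 1f b6 6c 69) = 02 b4; tag = H(26 30 0e 75 dc 02 b4) = 026b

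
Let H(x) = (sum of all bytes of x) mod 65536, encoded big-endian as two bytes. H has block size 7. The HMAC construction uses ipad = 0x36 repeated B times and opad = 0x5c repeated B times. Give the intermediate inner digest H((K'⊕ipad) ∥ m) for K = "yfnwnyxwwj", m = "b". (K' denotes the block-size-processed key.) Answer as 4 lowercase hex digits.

01ef

Key "yfnwnyxwwj" = 79 66 6e 77 6e 79 78 77 77 6a is 10 bytes > B = 7, so hash it first: H(key) = 04 7b, then zero-pad to 7 bytes: K' = 04 7b 00 00 00 00 00.
K' ⊕ ipad = 32 4d 36 36 36 36 36.
Inner input = 32 4d 36 36 36 36 36 ∥ 62.
Inner hash: sum = 50+77+54+54+54+54+54+98 = 495 → 01 ef.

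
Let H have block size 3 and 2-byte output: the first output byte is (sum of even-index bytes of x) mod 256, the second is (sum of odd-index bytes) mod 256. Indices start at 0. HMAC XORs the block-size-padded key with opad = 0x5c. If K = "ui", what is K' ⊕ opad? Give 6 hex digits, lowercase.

29355c

Key "ui" = 75 69 is 2 bytes ≤ B = 3; zero-pad to 3 bytes: K' = 75 69 00.
XOR each byte with 0x5c: 75⊕5c=29, 69⊕5c=35, 00⊕5c=5c.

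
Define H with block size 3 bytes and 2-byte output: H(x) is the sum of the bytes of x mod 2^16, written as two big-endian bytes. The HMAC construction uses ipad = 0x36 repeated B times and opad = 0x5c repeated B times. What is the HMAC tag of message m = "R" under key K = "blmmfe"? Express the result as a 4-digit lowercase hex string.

00eb

Key "blmmfe" = 62 6c 6d 6d 66 65 is 6 bytes > B = 3, so hash it first: H(key) = 02 73, then zero-pad to 3 bytes: K' = 02 73 00.
K' ⊕ ipad = 34 45 36.  K' ⊕ opad = 5e 2f 5c.
Inner input = (K'⊕ipad) ∥ m = 34 45 36 ∥ 52.
Inner hash: sum = 52+69+54+82 = 257 → 01 01.
Outer input = (K'⊕opad) ∥ inner = 5e 2f 5c ∥ 01 01.
Outer hash (tag): sum = 94+47+92+1+1 = 235 → 00 eb.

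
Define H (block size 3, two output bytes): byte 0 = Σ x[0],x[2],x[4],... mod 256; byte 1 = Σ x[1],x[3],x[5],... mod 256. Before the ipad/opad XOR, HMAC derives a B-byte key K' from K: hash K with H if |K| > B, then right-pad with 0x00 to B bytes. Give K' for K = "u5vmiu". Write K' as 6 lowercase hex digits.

|K| = 6 > B = 3, so first hash the key.
H(K): even-index sum = 340 mod 256 = 84; odd-index sum = 279 mod 256 = 23 → 54 17.
Zero-pad H(K) = 54 17 to 3 bytes: K' = 54 17 00.

541700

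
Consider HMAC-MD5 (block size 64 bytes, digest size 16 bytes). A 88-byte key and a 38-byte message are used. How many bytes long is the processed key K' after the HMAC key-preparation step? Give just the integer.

64

Key is 88 > 64 bytes, so it is hashed to 16 bytes then zero-padded to 64: |K'| = 64.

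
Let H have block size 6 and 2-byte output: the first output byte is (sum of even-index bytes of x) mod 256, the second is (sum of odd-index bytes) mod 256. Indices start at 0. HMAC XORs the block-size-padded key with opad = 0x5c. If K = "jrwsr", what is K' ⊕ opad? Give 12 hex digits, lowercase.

362e2b2f2e5c

Key "jrwsr" = 6a 72 77 73 72 is 5 bytes ≤ B = 6; zero-pad to 6 bytes: K' = 6a 72 77 73 72 00.
XOR each byte with 0x5c: 6a⊕5c=36, 72⊕5c=2e, 77⊕5c=2b, 73⊕5c=2f, 72⊕5c=2e, 00⊕5c=5c.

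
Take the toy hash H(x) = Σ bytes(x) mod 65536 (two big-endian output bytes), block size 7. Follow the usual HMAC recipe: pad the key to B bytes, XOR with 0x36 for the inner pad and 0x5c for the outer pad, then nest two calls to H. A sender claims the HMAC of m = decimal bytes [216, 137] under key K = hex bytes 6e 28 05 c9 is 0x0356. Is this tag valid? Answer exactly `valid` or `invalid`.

Key hex bytes 6e 28 05 c9 is 4 bytes ≤ B = 7; zero-pad to 7 bytes: K' = 6e 28 05 c9 00 00 00.
K' ⊕ ipad = 58 1e 33 ff 36 36 36; K' ⊕ opad = 32 74 59 95 5c 5c 5c.
Inner hash: sum = 88+30+51+255+54+54+54+216+137 = 939 → 03 ab.
Outer hash (recomputed tag): sum = 50+116+89+149+92+92+92+3+171 = 854 → 03 56.
Recomputed tag = 0356; claimed = 0356 → match.

valid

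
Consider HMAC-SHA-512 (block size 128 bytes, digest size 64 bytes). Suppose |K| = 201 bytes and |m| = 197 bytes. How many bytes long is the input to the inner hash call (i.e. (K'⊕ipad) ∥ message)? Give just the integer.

Key is 201 > 128 bytes, so it is hashed to 64 bytes then zero-padded to 128: |K'| = 128.
Inner input = (K'⊕ipad) ∥ m → 128 + 197 = 325 bytes.

325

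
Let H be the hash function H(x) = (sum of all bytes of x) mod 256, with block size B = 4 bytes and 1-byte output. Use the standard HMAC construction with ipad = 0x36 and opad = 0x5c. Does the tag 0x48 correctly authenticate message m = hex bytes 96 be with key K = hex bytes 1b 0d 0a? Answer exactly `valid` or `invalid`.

Key hex bytes 1b 0d 0a is 3 bytes ≤ B = 4; zero-pad to 4 bytes: K' = 1b 0d 0a 00.
K' ⊕ ipad = 2d 3b 3c 36; K' ⊕ opad = 47 51 56 5c.
Inner hash: sum = 45+59+60+54+150+190 = 558; mod 256 = 46 → 2e.
Outer hash (recomputed tag): sum = 71+81+86+92+46 = 376; mod 256 = 120 → 78.
Recomputed tag = 78; claimed = 48 → mismatch.

invalid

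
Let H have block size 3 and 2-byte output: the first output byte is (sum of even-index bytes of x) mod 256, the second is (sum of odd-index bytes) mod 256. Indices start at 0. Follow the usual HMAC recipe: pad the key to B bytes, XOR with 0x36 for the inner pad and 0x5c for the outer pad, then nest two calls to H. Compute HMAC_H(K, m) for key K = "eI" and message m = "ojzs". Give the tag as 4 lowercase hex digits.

Key "eI" = 65 49 is 2 bytes ≤ B = 3; zero-pad to 3 bytes: K' = 65 49 00.
K' ⊕ ipad = 53 7f 36.  K' ⊕ opad = 39 15 5c.
Inner input = (K'⊕ipad) ∥ m = 53 7f 36 ∥ 6f 6a 7a 73.
Inner hash: even-index sum = 358 mod 256 = 102; odd-index sum = 360 mod 256 = 104 → 66 68.
Outer input = (K'⊕opad) ∥ inner = 39 15 5c ∥ 66 68.
Outer hash (tag): even-index sum = 253 mod 256 = 253; odd-index sum = 123 mod 256 = 123 → fd 7b.

fd7b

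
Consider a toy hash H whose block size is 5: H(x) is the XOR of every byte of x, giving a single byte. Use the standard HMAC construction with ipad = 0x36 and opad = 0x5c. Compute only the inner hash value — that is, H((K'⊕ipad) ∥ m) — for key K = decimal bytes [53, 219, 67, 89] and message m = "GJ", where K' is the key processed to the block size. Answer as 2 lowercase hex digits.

Key decimal bytes [53, 219, 67, 89] = 35 db 43 59 is 4 bytes ≤ B = 5; zero-pad to 5 bytes: K' = 35 db 43 59 00.
K' ⊕ ipad = 03 ed 75 6f 36.
Inner input = 03 ed 75 6f 36 ∥ 47 4a.
Inner hash: XOR 03⊕ed⊕75⊕6f⊕36⊕47⊕4a = cf.

cf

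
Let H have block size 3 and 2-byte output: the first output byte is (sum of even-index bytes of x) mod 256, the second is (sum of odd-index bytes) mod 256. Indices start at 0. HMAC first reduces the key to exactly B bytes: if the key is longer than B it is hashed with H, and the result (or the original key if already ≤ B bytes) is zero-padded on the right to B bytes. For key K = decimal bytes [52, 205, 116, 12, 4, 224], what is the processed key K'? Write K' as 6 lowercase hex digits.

acb900

|K| = 6 > B = 3, so first hash the key.
H(K): even-index sum = 172 mod 256 = 172; odd-index sum = 441 mod 256 = 185 → ac b9.
Zero-pad H(K) = ac b9 to 3 bytes: K' = ac b9 00.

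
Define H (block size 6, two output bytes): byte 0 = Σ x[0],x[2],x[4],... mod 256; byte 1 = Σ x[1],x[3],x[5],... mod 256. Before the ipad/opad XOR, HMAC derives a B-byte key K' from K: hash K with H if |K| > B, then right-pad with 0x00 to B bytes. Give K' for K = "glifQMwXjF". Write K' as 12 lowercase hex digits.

|K| = 10 > B = 6, so first hash the key.
H(K): even-index sum = 514 mod 256 = 2; odd-index sum = 445 mod 256 = 189 → 02 bd.
Zero-pad H(K) = 02 bd to 6 bytes: K' = 02 bd 00 00 00 00.

02bd00000000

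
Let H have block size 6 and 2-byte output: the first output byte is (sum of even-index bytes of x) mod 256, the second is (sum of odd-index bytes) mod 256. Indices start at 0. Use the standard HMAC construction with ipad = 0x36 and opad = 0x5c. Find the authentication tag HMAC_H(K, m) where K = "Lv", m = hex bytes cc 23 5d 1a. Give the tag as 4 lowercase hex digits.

d7cb

Key "Lv" = 4c 76 is 2 bytes ≤ B = 6; zero-pad to 6 bytes: K' = 4c 76 00 00 00 00.
K' ⊕ ipad = 7a 40 36 36 36 36.  K' ⊕ opad = 10 2a 5c 5c 5c 5c.
Inner input = (K'⊕ipad) ∥ m = 7a 40 36 36 36 36 ∥ cc 23 5d 1a.
Inner hash: even-index sum = 527 mod 256 = 15; odd-index sum = 233 mod 256 = 233 → 0f e9.
Outer input = (K'⊕opad) ∥ inner = 10 2a 5c 5c 5c 5c ∥ 0f e9.
Outer hash (tag): even-index sum = 215 mod 256 = 215; odd-index sum = 459 mod 256 = 203 → d7 cb.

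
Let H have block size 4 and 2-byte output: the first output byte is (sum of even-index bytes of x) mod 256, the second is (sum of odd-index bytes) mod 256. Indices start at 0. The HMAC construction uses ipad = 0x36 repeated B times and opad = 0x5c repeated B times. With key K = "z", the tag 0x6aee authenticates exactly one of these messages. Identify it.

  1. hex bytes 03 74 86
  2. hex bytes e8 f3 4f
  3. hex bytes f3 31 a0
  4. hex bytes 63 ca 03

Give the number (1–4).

Key "z" = 7a is 1 byte ≤ B = 4; zero-pad to 4 bytes: K' = 7a 00 00 00.
K' ⊕ ipad = 4c 36 36 36; K' ⊕ opad = 26 5c 5c 5c.
m1: inner = H(4c 36 36 36 03 74 86) = 0b e0; tag = H(26 5c 5c 5c 0b e0) = 8d98
m2: inner = H(4c 36 36 36 e8 f3 4f) = b9 5f; tag = H(26 5c 5c 5c b9 5f) = 3b17
m3: inner = H(4c 36 36 36 f3 31 a0) = 15 9d; tag = H(26 5c 5c 5c 15 9d) = 9755
m4: inner = H(4c 36 36 36 63 ca 03) = e8 36; tag = H(26 5c 5c 5c e8 36) = 6aee ← matches

4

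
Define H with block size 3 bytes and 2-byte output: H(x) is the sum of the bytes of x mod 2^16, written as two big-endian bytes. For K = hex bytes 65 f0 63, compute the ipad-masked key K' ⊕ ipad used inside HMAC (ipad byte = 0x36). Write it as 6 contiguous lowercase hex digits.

53c655

Key hex bytes 65 f0 63 is exactly B = 3 bytes: K' = 65 f0 63.
XOR each byte with 0x36: 65⊕36=53, f0⊕36=c6, 63⊕36=55.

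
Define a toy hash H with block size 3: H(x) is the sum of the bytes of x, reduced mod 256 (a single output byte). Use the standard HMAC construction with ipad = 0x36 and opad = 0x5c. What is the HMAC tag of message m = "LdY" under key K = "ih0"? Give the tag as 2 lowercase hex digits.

a1

Key "ih0" = 69 68 30 is exactly B = 3 bytes: K' = 69 68 30.
K' ⊕ ipad = 5f 5e 06.  K' ⊕ opad = 35 34 6c.
Inner input = (K'⊕ipad) ∥ m = 5f 5e 06 ∥ 4c 64 59.
Inner hash: sum = 95+94+6+76+100+89 = 460; mod 256 = 204 → cc.
Outer input = (K'⊕opad) ∥ inner = 35 34 6c ∥ cc.
Outer hash (tag): sum = 53+52+108+204 = 417; mod 256 = 161 → a1.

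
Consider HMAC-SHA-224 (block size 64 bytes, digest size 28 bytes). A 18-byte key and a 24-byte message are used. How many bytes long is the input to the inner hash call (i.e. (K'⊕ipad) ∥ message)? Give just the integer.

88

Key is 18 ≤ 64 bytes, zero-padded: |K'| = 64.
Inner input = (K'⊕ipad) ∥ m → 64 + 24 = 88 bytes.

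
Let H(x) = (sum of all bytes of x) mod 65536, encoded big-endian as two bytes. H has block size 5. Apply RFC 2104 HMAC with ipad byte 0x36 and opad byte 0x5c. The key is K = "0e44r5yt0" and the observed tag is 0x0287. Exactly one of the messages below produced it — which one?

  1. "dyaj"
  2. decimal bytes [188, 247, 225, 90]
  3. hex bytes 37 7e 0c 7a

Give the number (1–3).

1

Key "0e44r5yt0" = 30 65 34 34 72 35 79 74 30 is 9 bytes > B = 5, so hash it first: H(key) = 02 c1, then zero-pad to 5 bytes: K' = 02 c1 00 00 00.
K' ⊕ ipad = 34 f7 36 36 36; K' ⊕ opad = 5e 9d 5c 5c 5c.
m1: inner = H(34 f7 36 36 36 64 79 61 6a) = 03 75; tag = H(5e 9d 5c 5c 5c 03 75) = 0287 ← matches
m2: inner = H(34 f7 36 36 36 bc f7 e1 5a) = 04 bb; tag = H(5e 9d 5c 5c 5c 04 bb) = 02ce
m3: inner = H(34 f7 36 36 36 37 7e 0c 7a) = 03 08; tag = H(5e 9d 5c 5c 5c 03 08) = 021a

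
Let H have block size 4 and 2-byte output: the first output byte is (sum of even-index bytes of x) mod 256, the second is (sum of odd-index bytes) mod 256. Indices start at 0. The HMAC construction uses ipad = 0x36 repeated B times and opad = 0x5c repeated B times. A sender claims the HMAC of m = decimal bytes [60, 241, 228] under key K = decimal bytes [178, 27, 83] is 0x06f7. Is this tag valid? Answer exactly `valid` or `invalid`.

Key decimal bytes [178, 27, 83] = b2 1b 53 is 3 bytes ≤ B = 4; zero-pad to 4 bytes: K' = b2 1b 53 00.
K' ⊕ ipad = 84 2d 65 36; K' ⊕ opad = ee 47 0f 5c.
Inner hash: even-index sum = 521 mod 256 = 9; odd-index sum = 340 mod 256 = 84 → 09 54.
Outer hash (recomputed tag): even-index sum = 262 mod 256 = 6; odd-index sum = 247 mod 256 = 247 → 06 f7.
Recomputed tag = 06f7; claimed = 06f7 → match.

valid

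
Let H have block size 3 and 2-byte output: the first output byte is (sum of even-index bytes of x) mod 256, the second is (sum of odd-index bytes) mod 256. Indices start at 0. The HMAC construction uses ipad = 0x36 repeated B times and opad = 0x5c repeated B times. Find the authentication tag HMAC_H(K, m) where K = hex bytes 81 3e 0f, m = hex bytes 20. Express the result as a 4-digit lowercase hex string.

5852

Key hex bytes 81 3e 0f is exactly B = 3 bytes: K' = 81 3e 0f.
K' ⊕ ipad = b7 08 39.  K' ⊕ opad = dd 62 53.
Inner input = (K'⊕ipad) ∥ m = b7 08 39 ∥ 20.
Inner hash: even-index sum = 240 mod 256 = 240; odd-index sum = 40 mod 256 = 40 → f0 28.
Outer input = (K'⊕opad) ∥ inner = dd 62 53 ∥ f0 28.
Outer hash (tag): even-index sum = 344 mod 256 = 88; odd-index sum = 338 mod 256 = 82 → 58 52.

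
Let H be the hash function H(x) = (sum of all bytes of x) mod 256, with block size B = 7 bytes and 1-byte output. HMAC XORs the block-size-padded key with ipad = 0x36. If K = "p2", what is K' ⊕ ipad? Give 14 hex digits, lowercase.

Key "p2" = 70 32 is 2 bytes ≤ B = 7; zero-pad to 7 bytes: K' = 70 32 00 00 00 00 00.
XOR each byte with 0x36: 70⊕36=46, 32⊕36=04, 00⊕36=36, 00⊕36=36, 00⊕36=36, 00⊕36=36, 00⊕36=36.

46043636363636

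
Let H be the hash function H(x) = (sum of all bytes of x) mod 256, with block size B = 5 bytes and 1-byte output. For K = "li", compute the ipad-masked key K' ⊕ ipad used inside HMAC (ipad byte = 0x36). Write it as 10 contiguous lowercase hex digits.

5a5f363636

Key "li" = 6c 69 is 2 bytes ≤ B = 5; zero-pad to 5 bytes: K' = 6c 69 00 00 00.
XOR each byte with 0x36: 6c⊕36=5a, 69⊕36=5f, 00⊕36=36, 00⊕36=36, 00⊕36=36.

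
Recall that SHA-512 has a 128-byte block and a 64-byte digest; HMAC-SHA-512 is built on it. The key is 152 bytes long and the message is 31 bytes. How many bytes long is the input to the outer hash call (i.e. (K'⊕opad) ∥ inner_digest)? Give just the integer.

192

Key is 152 > 128 bytes, so it is hashed to 64 bytes then zero-padded to 128: |K'| = 128.
Outer input = (K'⊕opad) ∥ H(inner) → 128 + 64 = 192 bytes.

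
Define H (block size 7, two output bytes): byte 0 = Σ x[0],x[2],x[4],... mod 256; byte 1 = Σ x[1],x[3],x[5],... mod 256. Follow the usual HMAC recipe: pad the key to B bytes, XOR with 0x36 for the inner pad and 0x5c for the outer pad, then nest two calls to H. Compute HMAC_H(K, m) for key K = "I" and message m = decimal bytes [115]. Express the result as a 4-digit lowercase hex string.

Key "I" = 49 is 1 byte ≤ B = 7; zero-pad to 7 bytes: K' = 49 00 00 00 00 00 00.
K' ⊕ ipad = 7f 36 36 36 36 36 36.  K' ⊕ opad = 15 5c 5c 5c 5c 5c 5c.
Inner input = (K'⊕ipad) ∥ m = 7f 36 36 36 36 36 36 ∥ 73.
Inner hash: even-index sum = 289 mod 256 = 33; odd-index sum = 277 mod 256 = 21 → 21 15.
Outer input = (K'⊕opad) ∥ inner = 15 5c 5c 5c 5c 5c 5c ∥ 21 15.
Outer hash (tag): even-index sum = 318 mod 256 = 62; odd-index sum = 309 mod 256 = 53 → 3e 35.

3e35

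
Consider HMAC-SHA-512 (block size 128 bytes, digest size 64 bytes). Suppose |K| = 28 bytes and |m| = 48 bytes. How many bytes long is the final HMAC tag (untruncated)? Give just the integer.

The tag is one SHA-512 digest: 64 bytes.

64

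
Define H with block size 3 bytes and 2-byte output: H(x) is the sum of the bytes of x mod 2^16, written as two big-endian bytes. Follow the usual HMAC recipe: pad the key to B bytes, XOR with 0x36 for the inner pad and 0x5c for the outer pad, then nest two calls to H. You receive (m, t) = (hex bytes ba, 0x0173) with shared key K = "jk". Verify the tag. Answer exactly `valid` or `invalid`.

Key "jk" = 6a 6b is 2 bytes ≤ B = 3; zero-pad to 3 bytes: K' = 6a 6b 00.
K' ⊕ ipad = 5c 5d 36; K' ⊕ opad = 36 37 5c.
Inner hash: sum = 92+93+54+186 = 425 → 01 a9.
Outer hash (recomputed tag): sum = 54+55+92+1+169 = 371 → 01 73.
Recomputed tag = 0173; claimed = 0173 → match.

valid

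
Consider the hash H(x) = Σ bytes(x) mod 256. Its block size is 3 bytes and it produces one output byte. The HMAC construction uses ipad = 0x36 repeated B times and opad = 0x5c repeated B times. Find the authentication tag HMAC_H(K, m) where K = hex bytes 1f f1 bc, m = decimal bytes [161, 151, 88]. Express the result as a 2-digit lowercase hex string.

Key hex bytes 1f f1 bc is exactly B = 3 bytes: K' = 1f f1 bc.
K' ⊕ ipad = 29 c7 8a.  K' ⊕ opad = 43 ad e0.
Inner input = (K'⊕ipad) ∥ m = 29 c7 8a ∥ a1 97 58.
Inner hash: sum = 41+199+138+161+151+88 = 778; mod 256 = 10 → 0a.
Outer input = (K'⊕opad) ∥ inner = 43 ad e0 ∥ 0a.
Outer hash (tag): sum = 67+173+224+10 = 474; mod 256 = 218 → da.

da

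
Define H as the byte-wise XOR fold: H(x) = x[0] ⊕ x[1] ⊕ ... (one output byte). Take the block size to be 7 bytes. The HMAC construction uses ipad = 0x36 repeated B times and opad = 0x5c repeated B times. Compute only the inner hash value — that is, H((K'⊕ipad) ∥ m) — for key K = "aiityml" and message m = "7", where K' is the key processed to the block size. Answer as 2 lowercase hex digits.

Key "aiityml" = 61 69 69 74 79 6d 6c is exactly B = 7 bytes: K' = 61 69 69 74 79 6d 6c.
K' ⊕ ipad = 57 5f 5f 42 4f 5b 5a.
Inner input = 57 5f 5f 42 4f 5b 5a ∥ 37.
Inner hash: XOR 57⊕5f⊕5f⊕42⊕4f⊕5b⊕5a⊕37 = 6c.

6c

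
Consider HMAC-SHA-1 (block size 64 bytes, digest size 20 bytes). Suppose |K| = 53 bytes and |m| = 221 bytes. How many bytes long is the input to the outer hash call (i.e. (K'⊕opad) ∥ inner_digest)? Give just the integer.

Key is 53 ≤ 64 bytes, zero-padded: |K'| = 64.
Outer input = (K'⊕opad) ∥ H(inner) → 64 + 20 = 84 bytes.

84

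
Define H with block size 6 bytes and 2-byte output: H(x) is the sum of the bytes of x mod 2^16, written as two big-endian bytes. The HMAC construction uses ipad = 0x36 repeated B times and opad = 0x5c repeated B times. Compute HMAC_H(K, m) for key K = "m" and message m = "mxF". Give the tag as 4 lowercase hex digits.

0293

Key "m" = 6d is 1 byte ≤ B = 6; zero-pad to 6 bytes: K' = 6d 00 00 00 00 00.
K' ⊕ ipad = 5b 36 36 36 36 36.  K' ⊕ opad = 31 5c 5c 5c 5c 5c.
Inner input = (K'⊕ipad) ∥ m = 5b 36 36 36 36 36 ∥ 6d 78 46.
Inner hash: sum = 91+54+54+54+54+54+109+120+70 = 660 → 02 94.
Outer input = (K'⊕opad) ∥ inner = 31 5c 5c 5c 5c 5c ∥ 02 94.
Outer hash (tag): sum = 49+92+92+92+92+92+2+148 = 659 → 02 93.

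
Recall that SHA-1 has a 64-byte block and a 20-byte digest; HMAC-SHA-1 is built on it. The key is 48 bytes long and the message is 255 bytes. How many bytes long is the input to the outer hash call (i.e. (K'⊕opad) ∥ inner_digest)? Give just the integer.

Key is 48 ≤ 64 bytes, zero-padded: |K'| = 64.
Outer input = (K'⊕opad) ∥ H(inner) → 64 + 20 = 84 bytes.

84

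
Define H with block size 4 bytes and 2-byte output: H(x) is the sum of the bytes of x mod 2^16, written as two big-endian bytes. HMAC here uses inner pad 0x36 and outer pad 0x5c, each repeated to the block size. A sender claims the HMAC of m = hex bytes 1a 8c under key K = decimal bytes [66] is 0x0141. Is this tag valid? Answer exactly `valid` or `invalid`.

Key decimal bytes [66] = 42 is 1 byte ≤ B = 4; zero-pad to 4 bytes: K' = 42 00 00 00.
K' ⊕ ipad = 74 36 36 36; K' ⊕ opad = 1e 5c 5c 5c.
Inner hash: sum = 116+54+54+54+26+140 = 444 → 01 bc.
Outer hash (recomputed tag): sum = 30+92+92+92+1+188 = 495 → 01 ef.
Recomputed tag = 01ef; claimed = 0141 → mismatch.

invalid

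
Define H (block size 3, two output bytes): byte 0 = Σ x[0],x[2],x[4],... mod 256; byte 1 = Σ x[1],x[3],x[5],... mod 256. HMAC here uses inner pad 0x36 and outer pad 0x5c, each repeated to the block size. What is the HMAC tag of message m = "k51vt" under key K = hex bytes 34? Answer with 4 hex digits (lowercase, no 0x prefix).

Key hex bytes 34 is 1 byte ≤ B = 3; zero-pad to 3 bytes: K' = 34 00 00.
K' ⊕ ipad = 02 36 36.  K' ⊕ opad = 68 5c 5c.
Inner input = (K'⊕ipad) ∥ m = 02 36 36 ∥ 6b 35 31 76 74.
Inner hash: even-index sum = 227 mod 256 = 227; odd-index sum = 326 mod 256 = 70 → e3 46.
Outer input = (K'⊕opad) ∥ inner = 68 5c 5c ∥ e3 46.
Outer hash (tag): even-index sum = 266 mod 256 = 10; odd-index sum = 319 mod 256 = 63 → 0a 3f.

0a3f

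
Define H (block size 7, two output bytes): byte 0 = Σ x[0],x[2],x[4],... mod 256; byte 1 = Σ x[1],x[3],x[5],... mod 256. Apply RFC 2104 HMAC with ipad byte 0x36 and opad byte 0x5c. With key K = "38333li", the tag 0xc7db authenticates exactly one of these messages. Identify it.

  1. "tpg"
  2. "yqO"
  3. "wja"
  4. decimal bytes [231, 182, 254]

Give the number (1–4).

3

Key "38333li" = 33 38 33 33 33 6c 69 is exactly B = 7 bytes: K' = 33 38 33 33 33 6c 69.
K' ⊕ ipad = 05 0e 05 05 05 5a 5f; K' ⊕ opad = 6f 64 6f 6f 6f 30 35.
m1: inner = H(05 0e 05 05 05 5a 5f 74 70 67) = de 48; tag = H(6f 64 6f 6f 6f 30 35 de 48) = cae1
m2: inner = H(05 0e 05 05 05 5a 5f 79 71 4f) = df 35; tag = H(6f 64 6f 6f 6f 30 35 df 35) = b7e2
m3: inner = H(05 0e 05 05 05 5a 5f 77 6a 61) = d8 45; tag = H(6f 64 6f 6f 6f 30 35 d8 45) = c7db ← matches
m4: inner = H(05 0e 05 05 05 5a 5f e7 b6 fe) = 24 52; tag = H(6f 64 6f 6f 6f 30 35 24 52) = d427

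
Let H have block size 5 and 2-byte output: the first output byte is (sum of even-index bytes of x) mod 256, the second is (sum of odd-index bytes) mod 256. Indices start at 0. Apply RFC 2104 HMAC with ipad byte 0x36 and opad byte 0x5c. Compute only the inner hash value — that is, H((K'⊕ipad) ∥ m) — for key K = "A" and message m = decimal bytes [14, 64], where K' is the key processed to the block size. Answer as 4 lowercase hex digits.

Key "A" = 41 is 1 byte ≤ B = 5; zero-pad to 5 bytes: K' = 41 00 00 00 00.
K' ⊕ ipad = 77 36 36 36 36.
Inner input = 77 36 36 36 36 ∥ 0e 40.
Inner hash: even-index sum = 291 mod 256 = 35; odd-index sum = 122 mod 256 = 122 → 23 7a.

237a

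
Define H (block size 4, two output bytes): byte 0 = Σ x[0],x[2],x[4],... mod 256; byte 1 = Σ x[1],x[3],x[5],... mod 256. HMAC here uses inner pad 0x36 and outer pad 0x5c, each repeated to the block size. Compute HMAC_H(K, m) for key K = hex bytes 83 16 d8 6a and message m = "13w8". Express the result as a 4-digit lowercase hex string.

Key hex bytes 83 16 d8 6a is exactly B = 4 bytes: K' = 83 16 d8 6a.
K' ⊕ ipad = b5 20 ee 5c.  K' ⊕ opad = df 4a 84 36.
Inner input = (K'⊕ipad) ∥ m = b5 20 ee 5c ∥ 31 33 77 38.
Inner hash: even-index sum = 587 mod 256 = 75; odd-index sum = 231 mod 256 = 231 → 4b e7.
Outer input = (K'⊕opad) ∥ inner = df 4a 84 36 ∥ 4b e7.
Outer hash (tag): even-index sum = 430 mod 256 = 174; odd-index sum = 359 mod 256 = 103 → ae 67.

ae67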